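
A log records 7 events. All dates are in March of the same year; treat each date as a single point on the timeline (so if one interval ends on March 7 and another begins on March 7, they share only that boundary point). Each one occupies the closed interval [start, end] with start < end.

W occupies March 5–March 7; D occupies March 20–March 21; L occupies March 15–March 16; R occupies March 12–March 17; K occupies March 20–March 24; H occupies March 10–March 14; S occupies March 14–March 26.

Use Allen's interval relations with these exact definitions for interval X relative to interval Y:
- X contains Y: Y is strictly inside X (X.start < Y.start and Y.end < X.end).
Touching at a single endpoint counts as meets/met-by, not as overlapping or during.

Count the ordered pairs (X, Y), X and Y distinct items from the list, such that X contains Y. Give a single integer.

Checking all 42 ordered pairs for relation 'contains'; matching pairs in alphabetical order:
(R, L): R contains L ✓
(S, D): S contains D ✓
(S, K): S contains K ✓
(S, L): S contains L ✓
Count: 4.

4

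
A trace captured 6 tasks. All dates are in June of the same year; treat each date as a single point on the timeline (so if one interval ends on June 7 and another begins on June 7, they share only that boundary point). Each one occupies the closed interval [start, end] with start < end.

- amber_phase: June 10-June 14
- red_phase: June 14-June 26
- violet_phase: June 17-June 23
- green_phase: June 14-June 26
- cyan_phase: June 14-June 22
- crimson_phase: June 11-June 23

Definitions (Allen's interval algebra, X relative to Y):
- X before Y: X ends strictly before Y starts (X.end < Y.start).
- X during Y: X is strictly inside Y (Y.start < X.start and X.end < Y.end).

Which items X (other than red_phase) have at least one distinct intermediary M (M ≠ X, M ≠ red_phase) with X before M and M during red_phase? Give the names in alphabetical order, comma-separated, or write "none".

amber_phase

Target red_phase = [June 14, June 26].
Intermediaries M with M during red_phase: violet_phase.
Via violet_phase — items with X before violet_phase: amber_phase.
Union: amber_phase.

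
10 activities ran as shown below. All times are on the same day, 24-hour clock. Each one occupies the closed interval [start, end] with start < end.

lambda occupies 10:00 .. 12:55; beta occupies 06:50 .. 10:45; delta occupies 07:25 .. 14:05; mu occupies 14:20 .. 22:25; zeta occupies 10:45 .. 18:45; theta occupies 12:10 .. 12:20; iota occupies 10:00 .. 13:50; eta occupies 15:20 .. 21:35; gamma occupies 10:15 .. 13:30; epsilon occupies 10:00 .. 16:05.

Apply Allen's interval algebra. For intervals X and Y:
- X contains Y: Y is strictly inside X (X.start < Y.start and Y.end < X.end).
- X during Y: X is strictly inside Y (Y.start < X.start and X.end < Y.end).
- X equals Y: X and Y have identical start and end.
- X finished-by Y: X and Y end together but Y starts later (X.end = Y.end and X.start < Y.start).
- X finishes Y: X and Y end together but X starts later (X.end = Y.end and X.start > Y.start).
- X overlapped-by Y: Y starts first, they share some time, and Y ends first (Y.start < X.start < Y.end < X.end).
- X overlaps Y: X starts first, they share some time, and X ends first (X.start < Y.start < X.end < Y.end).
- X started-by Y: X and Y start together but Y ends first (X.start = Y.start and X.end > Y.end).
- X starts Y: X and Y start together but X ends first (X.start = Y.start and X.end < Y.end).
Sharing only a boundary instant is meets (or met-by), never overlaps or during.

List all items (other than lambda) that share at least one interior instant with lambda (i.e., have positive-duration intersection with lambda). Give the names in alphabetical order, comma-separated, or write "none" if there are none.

Target lambda = [10:00, 12:55].
beta [06:50, 10:45] → overlaps → yes.
delta [07:25, 14:05] → contains → yes.
epsilon [10:00, 16:05] → started-by → yes.
eta [15:20, 21:35] → after → no.
gamma [10:15, 13:30] → overlapped-by → yes.
iota [10:00, 13:50] → started-by → yes.
mu [14:20, 22:25] → after → no.
theta [12:10, 12:20] → during → yes.
zeta [10:45, 18:45] → overlapped-by → yes.
Result: beta, delta, epsilon, gamma, iota, theta, zeta.

beta, delta, epsilon, gamma, iota, theta, zeta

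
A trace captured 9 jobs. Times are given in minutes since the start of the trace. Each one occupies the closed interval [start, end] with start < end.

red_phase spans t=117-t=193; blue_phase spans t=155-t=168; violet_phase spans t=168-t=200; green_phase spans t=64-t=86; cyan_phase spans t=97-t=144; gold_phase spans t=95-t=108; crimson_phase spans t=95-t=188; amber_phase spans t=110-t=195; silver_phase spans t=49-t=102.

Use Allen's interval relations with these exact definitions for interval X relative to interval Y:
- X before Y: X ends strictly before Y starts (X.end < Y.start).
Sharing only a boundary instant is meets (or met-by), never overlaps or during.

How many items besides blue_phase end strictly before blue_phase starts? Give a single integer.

Target blue_phase = [t=155, t=168].
amber_phase [t=110, t=195] → contains → no.
crimson_phase [t=95, t=188] → contains → no.
cyan_phase [t=97, t=144] → before → counts.
gold_phase [t=95, t=108] → before → counts.
green_phase [t=64, t=86] → before → counts.
red_phase [t=117, t=193] → contains → no.
silver_phase [t=49, t=102] → before → counts.
violet_phase [t=168, t=200] → met-by → no.
Total: 4.

4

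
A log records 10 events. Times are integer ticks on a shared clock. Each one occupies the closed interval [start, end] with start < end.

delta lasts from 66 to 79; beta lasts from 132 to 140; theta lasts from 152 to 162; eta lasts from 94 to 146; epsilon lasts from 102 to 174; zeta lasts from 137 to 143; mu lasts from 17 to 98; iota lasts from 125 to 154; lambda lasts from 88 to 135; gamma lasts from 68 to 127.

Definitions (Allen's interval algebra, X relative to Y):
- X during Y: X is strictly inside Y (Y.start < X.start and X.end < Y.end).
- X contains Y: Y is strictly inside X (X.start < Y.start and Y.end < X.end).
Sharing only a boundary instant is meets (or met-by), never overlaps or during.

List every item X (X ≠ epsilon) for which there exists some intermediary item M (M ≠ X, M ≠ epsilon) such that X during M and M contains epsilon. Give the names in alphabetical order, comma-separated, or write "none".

Target epsilon = [102, 174].
Intermediaries M with M contains epsilon: none.
Union: none.

none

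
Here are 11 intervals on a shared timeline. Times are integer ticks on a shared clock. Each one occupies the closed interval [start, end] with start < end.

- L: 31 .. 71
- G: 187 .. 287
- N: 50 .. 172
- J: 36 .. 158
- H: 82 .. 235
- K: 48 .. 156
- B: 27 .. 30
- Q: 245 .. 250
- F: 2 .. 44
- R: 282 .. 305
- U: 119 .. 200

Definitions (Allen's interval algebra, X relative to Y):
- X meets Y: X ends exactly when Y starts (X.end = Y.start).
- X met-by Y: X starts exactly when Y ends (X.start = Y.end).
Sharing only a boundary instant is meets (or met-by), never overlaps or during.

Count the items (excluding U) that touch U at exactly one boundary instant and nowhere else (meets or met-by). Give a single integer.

Target U = [119, 200].
B [27, 30] → before → no.
F [2, 44] → before → no.
G [187, 287] → overlapped-by → no.
H [82, 235] → contains → no.
J [36, 158] → overlaps → no.
K [48, 156] → overlaps → no.
L [31, 71] → before → no.
N [50, 172] → overlaps → no.
Q [245, 250] → after → no.
R [282, 305] → after → no.
Total: 0.

0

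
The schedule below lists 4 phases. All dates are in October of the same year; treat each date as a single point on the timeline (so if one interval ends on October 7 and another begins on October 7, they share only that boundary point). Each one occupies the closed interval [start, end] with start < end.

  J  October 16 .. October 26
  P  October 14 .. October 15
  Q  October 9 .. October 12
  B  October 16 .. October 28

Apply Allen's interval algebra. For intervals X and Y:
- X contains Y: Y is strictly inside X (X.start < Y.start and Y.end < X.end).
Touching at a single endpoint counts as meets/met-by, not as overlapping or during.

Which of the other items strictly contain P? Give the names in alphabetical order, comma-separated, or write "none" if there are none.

none

Target P = [October 14, October 15].
B [October 16, October 28] → after → no.
J [October 16, October 26] → after → no.
Q [October 9, October 12] → before → no.
Result: none.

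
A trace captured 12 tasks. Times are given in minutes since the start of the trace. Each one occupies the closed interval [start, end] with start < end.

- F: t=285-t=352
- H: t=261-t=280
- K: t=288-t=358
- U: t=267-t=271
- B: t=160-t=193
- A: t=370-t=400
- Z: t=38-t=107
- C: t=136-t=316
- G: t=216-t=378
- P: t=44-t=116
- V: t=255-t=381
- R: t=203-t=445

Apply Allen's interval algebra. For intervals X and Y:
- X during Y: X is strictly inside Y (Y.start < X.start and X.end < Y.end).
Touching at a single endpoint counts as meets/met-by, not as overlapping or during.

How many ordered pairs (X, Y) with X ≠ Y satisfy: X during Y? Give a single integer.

19

Checking all 132 ordered pairs for relation 'during'; matching pairs in alphabetical order:
(A, R): A during R ✓
(B, C): B during C ✓
(F, G): F during G ✓
(F, R): F during R ✓
(F, V): F during V ✓
(G, R): G during R ✓
(H, C): H during C ✓
(H, G): H during G ✓
(H, R): H during R ✓
(H, V): H during V ✓
(K, G): K during G ✓
(K, R): K during R ✓
(K, V): K during V ✓
(U, C): U during C ✓
(U, G): U during G ✓
(U, H): U during H ✓
(U, R): U during R ✓
(U, V): U during V ✓
(V, R): V during R ✓
Count: 19.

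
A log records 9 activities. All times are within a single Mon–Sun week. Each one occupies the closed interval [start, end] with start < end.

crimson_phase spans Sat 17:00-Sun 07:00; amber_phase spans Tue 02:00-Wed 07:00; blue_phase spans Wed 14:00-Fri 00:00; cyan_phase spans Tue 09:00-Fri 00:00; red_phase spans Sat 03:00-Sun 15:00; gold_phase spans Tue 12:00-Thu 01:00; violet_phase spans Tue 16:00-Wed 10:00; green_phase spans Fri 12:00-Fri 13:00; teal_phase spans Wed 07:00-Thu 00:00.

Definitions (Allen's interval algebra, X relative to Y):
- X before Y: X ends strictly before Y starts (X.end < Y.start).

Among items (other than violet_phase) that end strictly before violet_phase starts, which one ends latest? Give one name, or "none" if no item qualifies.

Target violet_phase = [Tue 16:00, Wed 10:00].
amber_phase [Tue 02:00, Wed 07:00] → overlaps → excluded.
blue_phase [Wed 14:00, Fri 00:00] → after → excluded.
crimson_phase [Sat 17:00, Sun 07:00] → after → excluded.
cyan_phase [Tue 09:00, Fri 00:00] → contains → excluded.
gold_phase [Tue 12:00, Thu 01:00] → contains → excluded.
green_phase [Fri 12:00, Fri 13:00] → after → excluded.
red_phase [Sat 03:00, Sun 15:00] → after → excluded.
teal_phase [Wed 07:00, Thu 00:00] → overlapped-by → excluded.
No candidates → none.

none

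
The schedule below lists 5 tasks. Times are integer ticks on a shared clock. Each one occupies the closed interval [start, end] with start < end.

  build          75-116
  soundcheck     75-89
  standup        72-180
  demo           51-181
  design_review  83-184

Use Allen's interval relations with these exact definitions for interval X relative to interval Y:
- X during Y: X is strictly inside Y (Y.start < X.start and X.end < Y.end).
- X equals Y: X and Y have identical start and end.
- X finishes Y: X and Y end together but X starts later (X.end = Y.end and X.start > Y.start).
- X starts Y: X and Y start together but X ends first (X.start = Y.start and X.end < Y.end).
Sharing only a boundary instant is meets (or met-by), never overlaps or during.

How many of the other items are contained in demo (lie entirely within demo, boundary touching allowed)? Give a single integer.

Target demo = [51, 181].
build [75, 116] → during → counts.
design_review [83, 184] → overlapped-by → no.
soundcheck [75, 89] → during → counts.
standup [72, 180] → during → counts.
Total: 3.

3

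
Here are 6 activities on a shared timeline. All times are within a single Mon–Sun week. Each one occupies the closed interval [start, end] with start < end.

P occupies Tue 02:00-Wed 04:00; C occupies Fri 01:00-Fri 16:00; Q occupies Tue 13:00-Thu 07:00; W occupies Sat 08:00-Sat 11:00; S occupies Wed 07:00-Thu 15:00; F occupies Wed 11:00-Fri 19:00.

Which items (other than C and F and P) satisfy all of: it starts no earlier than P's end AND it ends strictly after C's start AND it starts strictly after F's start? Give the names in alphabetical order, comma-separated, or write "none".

W

Conditions: its start is no earlier than P's end (X.start >= Wed 04:00) AND its end is strictly after C's start (X.end > Fri 01:00) AND its start is strictly after F's start (X.start > Wed 11:00).
Q: start Tue 13:00 >= Wed 04:00? ✗; end Thu 07:00 > Fri 01:00? ✗; start Tue 13:00 > Wed 11:00? ✗ → no.
S: start Wed 07:00 >= Wed 04:00? ✓; end Thu 15:00 > Fri 01:00? ✗; start Wed 07:00 > Wed 11:00? ✗ → no.
W: start Sat 08:00 >= Wed 04:00? ✓; end Sat 11:00 > Fri 01:00? ✓; start Sat 08:00 > Wed 11:00? ✓ → yes.
Result: W.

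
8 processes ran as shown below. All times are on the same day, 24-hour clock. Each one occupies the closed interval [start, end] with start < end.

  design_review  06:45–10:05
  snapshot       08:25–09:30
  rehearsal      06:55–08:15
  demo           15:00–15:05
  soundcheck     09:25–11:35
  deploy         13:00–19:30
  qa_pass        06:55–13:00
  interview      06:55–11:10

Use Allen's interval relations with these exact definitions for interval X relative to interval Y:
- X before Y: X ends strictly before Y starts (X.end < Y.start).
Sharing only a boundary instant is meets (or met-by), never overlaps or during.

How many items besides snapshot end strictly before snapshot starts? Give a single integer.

Target snapshot = [08:25, 09:30].
demo [15:00, 15:05] → after → no.
deploy [13:00, 19:30] → after → no.
design_review [06:45, 10:05] → contains → no.
interview [06:55, 11:10] → contains → no.
qa_pass [06:55, 13:00] → contains → no.
rehearsal [06:55, 08:15] → before → counts.
soundcheck [09:25, 11:35] → overlapped-by → no.
Total: 1.

1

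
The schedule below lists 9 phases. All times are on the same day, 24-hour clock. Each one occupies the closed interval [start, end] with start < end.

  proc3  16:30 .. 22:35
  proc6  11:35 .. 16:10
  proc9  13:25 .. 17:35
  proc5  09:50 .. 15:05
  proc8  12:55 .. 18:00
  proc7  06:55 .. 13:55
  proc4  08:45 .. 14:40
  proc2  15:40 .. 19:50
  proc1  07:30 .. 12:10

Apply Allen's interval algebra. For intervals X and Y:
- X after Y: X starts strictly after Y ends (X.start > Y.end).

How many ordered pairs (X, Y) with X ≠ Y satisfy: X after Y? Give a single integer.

11

Checking all 72 ordered pairs for relation 'after'; matching pairs in alphabetical order:
(proc2, proc1): proc2 after proc1 ✓
(proc2, proc4): proc2 after proc4 ✓
(proc2, proc5): proc2 after proc5 ✓
(proc2, proc7): proc2 after proc7 ✓
(proc3, proc1): proc3 after proc1 ✓
(proc3, proc4): proc3 after proc4 ✓
(proc3, proc5): proc3 after proc5 ✓
(proc3, proc6): proc3 after proc6 ✓
(proc3, proc7): proc3 after proc7 ✓
(proc8, proc1): proc8 after proc1 ✓
(proc9, proc1): proc9 after proc1 ✓
Count: 11.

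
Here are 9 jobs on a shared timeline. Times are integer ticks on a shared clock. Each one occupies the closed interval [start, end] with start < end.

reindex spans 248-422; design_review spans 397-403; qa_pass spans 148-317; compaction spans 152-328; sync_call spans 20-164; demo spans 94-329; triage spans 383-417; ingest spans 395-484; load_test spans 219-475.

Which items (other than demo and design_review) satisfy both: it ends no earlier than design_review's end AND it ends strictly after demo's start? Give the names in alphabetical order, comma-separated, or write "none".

Conditions: its end is no earlier than design_review's end (X.end >= 403) AND its end is strictly after demo's start (X.end > 94).
compaction: end 328 >= 403? ✗; end 328 > 94? ✓ → no.
ingest: end 484 >= 403? ✓; end 484 > 94? ✓ → yes.
load_test: end 475 >= 403? ✓; end 475 > 94? ✓ → yes.
qa_pass: end 317 >= 403? ✗; end 317 > 94? ✓ → no.
reindex: end 422 >= 403? ✓; end 422 > 94? ✓ → yes.
sync_call: end 164 >= 403? ✗; end 164 > 94? ✓ → no.
triage: end 417 >= 403? ✓; end 417 > 94? ✓ → yes.
Result: ingest, load_test, reindex, triage.

ingest, load_test, reindex, triage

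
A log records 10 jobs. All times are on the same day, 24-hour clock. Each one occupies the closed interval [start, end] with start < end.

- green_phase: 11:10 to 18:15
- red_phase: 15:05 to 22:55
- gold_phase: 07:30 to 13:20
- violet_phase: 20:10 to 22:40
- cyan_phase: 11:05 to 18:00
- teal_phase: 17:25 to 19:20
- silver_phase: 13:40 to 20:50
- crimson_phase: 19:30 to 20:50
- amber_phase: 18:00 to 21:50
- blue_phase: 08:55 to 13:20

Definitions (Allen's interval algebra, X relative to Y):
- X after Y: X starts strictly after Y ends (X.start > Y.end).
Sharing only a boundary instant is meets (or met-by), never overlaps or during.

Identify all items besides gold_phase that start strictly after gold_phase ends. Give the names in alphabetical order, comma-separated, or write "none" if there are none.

Target gold_phase = [07:30, 13:20].
amber_phase [18:00, 21:50] → after → yes.
blue_phase [08:55, 13:20] → finishes → no.
crimson_phase [19:30, 20:50] → after → yes.
cyan_phase [11:05, 18:00] → overlapped-by → no.
green_phase [11:10, 18:15] → overlapped-by → no.
red_phase [15:05, 22:55] → after → yes.
silver_phase [13:40, 20:50] → after → yes.
teal_phase [17:25, 19:20] → after → yes.
violet_phase [20:10, 22:40] → after → yes.
Result: amber_phase, crimson_phase, red_phase, silver_phase, teal_phase, violet_phase.

amber_phase, crimson_phase, red_phase, silver_phase, teal_phase, violet_phase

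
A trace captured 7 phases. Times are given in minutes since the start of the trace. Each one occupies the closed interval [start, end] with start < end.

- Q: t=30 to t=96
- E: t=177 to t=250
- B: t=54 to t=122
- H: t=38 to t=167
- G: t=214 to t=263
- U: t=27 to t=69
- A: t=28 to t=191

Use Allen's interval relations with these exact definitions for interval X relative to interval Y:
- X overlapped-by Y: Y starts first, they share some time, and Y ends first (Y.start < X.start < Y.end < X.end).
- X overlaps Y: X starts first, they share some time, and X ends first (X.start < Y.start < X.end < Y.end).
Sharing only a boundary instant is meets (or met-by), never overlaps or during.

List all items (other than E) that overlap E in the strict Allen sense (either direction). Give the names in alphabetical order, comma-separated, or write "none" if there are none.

A, G

Target E = [t=177, t=250].
A [t=28, t=191] → overlaps → yes.
B [t=54, t=122] → before → no.
G [t=214, t=263] → overlapped-by → yes.
H [t=38, t=167] → before → no.
Q [t=30, t=96] → before → no.
U [t=27, t=69] → before → no.
Result: A, G.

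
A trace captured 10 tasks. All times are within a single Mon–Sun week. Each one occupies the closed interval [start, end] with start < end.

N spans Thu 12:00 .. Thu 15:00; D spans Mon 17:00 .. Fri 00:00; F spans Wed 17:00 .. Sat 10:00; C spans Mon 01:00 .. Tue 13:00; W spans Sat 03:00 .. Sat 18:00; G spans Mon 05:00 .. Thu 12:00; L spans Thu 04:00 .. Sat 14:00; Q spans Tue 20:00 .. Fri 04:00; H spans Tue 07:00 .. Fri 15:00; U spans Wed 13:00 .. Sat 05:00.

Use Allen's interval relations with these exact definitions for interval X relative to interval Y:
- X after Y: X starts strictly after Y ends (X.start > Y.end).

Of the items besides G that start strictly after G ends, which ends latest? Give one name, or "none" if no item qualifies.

W

Target G = [Mon 05:00, Thu 12:00].
C [Mon 01:00, Tue 13:00] → overlaps → excluded.
D [Mon 17:00, Fri 00:00] → overlapped-by → excluded.
F [Wed 17:00, Sat 10:00] → overlapped-by → excluded.
H [Tue 07:00, Fri 15:00] → overlapped-by → excluded.
L [Thu 04:00, Sat 14:00] → overlapped-by → excluded.
N [Thu 12:00, Thu 15:00] → met-by → excluded.
Q [Tue 20:00, Fri 04:00] → overlapped-by → excluded.
U [Wed 13:00, Sat 05:00] → overlapped-by → excluded.
W [Sat 03:00, Sat 18:00] → after → candidate.
Among candidates, latest end is Sat 18:00 → W.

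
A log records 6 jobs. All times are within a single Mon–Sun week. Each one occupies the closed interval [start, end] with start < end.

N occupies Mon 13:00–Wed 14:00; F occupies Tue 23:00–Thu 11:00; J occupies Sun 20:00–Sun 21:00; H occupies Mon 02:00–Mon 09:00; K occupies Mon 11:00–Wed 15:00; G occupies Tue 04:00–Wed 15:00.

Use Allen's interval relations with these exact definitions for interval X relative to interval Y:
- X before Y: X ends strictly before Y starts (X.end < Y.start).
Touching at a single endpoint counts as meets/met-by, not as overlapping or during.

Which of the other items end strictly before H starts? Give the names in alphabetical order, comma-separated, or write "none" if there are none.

none

Target H = [Mon 02:00, Mon 09:00].
F [Tue 23:00, Thu 11:00] → after → no.
G [Tue 04:00, Wed 15:00] → after → no.
J [Sun 20:00, Sun 21:00] → after → no.
K [Mon 11:00, Wed 15:00] → after → no.
N [Mon 13:00, Wed 14:00] → after → no.
Result: none.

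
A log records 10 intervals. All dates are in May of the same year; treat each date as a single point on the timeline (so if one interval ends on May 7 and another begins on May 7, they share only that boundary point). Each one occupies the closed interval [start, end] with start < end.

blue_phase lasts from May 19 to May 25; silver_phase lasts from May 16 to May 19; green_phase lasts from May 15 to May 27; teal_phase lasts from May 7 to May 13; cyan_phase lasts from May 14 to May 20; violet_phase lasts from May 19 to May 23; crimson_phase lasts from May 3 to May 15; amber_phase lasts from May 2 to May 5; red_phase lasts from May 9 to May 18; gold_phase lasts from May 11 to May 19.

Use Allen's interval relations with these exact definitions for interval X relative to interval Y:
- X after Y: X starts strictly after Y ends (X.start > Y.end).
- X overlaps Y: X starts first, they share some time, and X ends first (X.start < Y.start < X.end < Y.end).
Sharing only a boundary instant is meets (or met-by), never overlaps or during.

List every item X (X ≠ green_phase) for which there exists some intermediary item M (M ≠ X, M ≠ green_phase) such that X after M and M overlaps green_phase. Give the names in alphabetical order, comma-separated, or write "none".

blue_phase, violet_phase

Target green_phase = [May 15, May 27].
Intermediaries M with M overlaps green_phase: cyan_phase, gold_phase, red_phase.
Via cyan_phase — items with X after cyan_phase: none.
Via gold_phase — items with X after gold_phase: none.
Via red_phase — items with X after red_phase: blue_phase, violet_phase.
Union: blue_phase, violet_phase.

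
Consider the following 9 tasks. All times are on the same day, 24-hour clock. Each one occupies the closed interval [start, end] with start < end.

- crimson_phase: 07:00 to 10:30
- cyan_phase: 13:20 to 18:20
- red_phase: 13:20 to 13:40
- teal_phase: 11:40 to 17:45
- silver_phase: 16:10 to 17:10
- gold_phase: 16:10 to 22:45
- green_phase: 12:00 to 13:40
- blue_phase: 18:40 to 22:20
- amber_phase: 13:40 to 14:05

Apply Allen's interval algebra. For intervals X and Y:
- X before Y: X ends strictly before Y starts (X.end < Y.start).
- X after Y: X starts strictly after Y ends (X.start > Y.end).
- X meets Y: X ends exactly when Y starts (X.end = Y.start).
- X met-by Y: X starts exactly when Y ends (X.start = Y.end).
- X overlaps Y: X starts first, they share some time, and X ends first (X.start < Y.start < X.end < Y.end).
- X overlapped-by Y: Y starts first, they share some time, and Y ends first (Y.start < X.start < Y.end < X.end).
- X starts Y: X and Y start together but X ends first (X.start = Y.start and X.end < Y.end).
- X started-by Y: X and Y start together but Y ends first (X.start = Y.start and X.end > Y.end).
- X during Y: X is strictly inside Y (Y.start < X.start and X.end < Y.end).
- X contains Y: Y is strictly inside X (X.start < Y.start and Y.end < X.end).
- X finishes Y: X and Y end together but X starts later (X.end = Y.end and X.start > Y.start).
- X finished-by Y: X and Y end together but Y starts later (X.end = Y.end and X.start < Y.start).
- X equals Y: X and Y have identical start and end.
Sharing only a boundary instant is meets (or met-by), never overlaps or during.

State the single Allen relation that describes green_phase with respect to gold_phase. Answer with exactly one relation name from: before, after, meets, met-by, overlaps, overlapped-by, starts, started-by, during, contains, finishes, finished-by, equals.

green_phase = [12:00, 13:40]; gold_phase = [16:10, 22:45].
Compare endpoints: green_phase.start < gold_phase.start, green_phase.start < gold_phase.end, green_phase.end < gold_phase.start, green_phase.end < gold_phase.end.
That pattern is 'before'.

before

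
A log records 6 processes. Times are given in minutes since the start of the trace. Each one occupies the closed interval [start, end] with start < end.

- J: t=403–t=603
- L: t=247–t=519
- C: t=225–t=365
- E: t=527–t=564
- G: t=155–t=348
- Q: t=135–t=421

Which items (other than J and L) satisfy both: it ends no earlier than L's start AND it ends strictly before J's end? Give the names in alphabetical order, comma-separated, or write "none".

C, E, G, Q

Conditions: its end is no earlier than L's start (X.end >= t=247) AND its end is strictly before J's end (X.end < t=603).
C: end t=365 >= t=247? ✓; end t=365 < t=603? ✓ → yes.
E: end t=564 >= t=247? ✓; end t=564 < t=603? ✓ → yes.
G: end t=348 >= t=247? ✓; end t=348 < t=603? ✓ → yes.
Q: end t=421 >= t=247? ✓; end t=421 < t=603? ✓ → yes.
Result: C, E, G, Q.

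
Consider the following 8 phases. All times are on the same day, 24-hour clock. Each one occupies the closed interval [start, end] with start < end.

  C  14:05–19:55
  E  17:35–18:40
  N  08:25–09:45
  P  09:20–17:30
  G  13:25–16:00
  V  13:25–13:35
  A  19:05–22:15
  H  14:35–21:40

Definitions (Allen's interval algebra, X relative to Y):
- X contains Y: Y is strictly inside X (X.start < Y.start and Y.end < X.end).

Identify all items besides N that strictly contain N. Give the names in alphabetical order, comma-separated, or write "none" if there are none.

Target N = [08:25, 09:45].
A [19:05, 22:15] → after → no.
C [14:05, 19:55] → after → no.
E [17:35, 18:40] → after → no.
G [13:25, 16:00] → after → no.
H [14:35, 21:40] → after → no.
P [09:20, 17:30] → overlapped-by → no.
V [13:25, 13:35] → after → no.
Result: none.

none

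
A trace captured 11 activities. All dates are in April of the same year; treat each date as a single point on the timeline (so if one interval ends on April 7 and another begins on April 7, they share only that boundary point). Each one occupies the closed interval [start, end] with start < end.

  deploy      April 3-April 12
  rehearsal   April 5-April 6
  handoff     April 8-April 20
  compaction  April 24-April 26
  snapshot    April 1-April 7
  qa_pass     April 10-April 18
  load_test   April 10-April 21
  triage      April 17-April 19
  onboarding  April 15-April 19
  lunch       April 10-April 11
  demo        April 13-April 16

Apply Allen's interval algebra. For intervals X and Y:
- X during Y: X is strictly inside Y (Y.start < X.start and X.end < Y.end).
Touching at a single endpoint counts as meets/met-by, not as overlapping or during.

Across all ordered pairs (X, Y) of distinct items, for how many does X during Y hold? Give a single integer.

Checking all 110 ordered pairs for relation 'during'; matching pairs in alphabetical order:
(demo, handoff): demo during handoff ✓
(demo, load_test): demo during load_test ✓
(demo, qa_pass): demo during qa_pass ✓
(lunch, deploy): lunch during deploy ✓
(lunch, handoff): lunch during handoff ✓
(onboarding, handoff): onboarding during handoff ✓
(onboarding, load_test): onboarding during load_test ✓
(qa_pass, handoff): qa_pass during handoff ✓
(rehearsal, deploy): rehearsal during deploy ✓
(rehearsal, snapshot): rehearsal during snapshot ✓
(triage, handoff): triage during handoff ✓
(triage, load_test): triage during load_test ✓
Count: 12.

12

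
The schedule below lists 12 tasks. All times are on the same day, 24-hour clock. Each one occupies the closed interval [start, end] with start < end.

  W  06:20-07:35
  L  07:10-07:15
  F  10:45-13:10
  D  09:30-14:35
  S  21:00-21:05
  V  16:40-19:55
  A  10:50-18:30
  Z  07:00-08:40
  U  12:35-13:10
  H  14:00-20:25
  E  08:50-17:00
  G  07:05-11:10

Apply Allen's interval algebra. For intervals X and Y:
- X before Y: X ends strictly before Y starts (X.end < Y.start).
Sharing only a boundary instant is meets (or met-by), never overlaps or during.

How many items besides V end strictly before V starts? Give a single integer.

7

Target V = [16:40, 19:55].
A [10:50, 18:30] → overlaps → no.
D [09:30, 14:35] → before → counts.
E [08:50, 17:00] → overlaps → no.
F [10:45, 13:10] → before → counts.
G [07:05, 11:10] → before → counts.
H [14:00, 20:25] → contains → no.
L [07:10, 07:15] → before → counts.
S [21:00, 21:05] → after → no.
U [12:35, 13:10] → before → counts.
W [06:20, 07:35] → before → counts.
Z [07:00, 08:40] → before → counts.
Total: 7.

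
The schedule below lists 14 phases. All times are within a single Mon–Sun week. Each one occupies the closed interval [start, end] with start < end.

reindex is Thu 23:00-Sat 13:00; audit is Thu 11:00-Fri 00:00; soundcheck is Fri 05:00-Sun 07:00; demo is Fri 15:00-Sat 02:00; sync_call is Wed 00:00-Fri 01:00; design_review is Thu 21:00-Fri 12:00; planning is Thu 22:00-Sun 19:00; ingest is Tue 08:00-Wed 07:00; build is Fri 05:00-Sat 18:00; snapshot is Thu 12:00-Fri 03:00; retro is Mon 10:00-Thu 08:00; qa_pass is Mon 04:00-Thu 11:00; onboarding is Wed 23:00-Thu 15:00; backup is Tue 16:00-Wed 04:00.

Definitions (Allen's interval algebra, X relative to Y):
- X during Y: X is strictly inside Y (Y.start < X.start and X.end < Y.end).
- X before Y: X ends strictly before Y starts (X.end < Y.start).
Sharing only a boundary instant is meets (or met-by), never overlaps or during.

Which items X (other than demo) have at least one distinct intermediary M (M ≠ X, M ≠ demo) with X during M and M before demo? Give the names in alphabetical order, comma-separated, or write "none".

Target demo = [Fri 15:00, Sat 02:00].
Intermediaries M with M before demo: audit, backup, design_review, ingest, onboarding, qa_pass, retro, snapshot, sync_call.
Via audit — items with X during audit: none.
Via backup — items with X during backup: none.
Via design_review — items with X during design_review: none.
Via ingest — items with X during ingest: backup.
Via onboarding — items with X during onboarding: none.
Via qa_pass — items with X during qa_pass: backup, ingest, retro.
Via retro — items with X during retro: backup, ingest.
Via snapshot — items with X during snapshot: none.
Via sync_call — items with X during sync_call: audit, onboarding.
Union: audit, backup, ingest, onboarding, retro.

audit, backup, ingest, onboarding, retro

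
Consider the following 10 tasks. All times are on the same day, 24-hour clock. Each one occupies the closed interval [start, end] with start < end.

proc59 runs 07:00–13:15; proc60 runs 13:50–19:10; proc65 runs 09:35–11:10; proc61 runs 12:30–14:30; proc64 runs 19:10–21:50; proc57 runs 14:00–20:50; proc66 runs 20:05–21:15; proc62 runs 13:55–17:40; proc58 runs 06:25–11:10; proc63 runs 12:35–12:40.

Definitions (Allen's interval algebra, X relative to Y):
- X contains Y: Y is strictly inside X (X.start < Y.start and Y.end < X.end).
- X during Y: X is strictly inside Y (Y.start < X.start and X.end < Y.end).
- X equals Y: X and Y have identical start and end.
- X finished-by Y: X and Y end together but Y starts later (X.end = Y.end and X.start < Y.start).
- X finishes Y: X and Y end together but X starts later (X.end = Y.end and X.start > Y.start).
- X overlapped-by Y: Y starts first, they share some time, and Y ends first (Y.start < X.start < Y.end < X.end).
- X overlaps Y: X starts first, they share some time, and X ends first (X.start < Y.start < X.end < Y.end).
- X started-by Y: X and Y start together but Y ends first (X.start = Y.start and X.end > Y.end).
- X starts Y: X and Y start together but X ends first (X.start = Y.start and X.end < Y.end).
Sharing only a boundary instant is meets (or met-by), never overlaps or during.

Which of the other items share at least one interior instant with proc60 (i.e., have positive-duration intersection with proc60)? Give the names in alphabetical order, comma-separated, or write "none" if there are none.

Target proc60 = [13:50, 19:10].
proc57 [14:00, 20:50] → overlapped-by → yes.
proc58 [06:25, 11:10] → before → no.
proc59 [07:00, 13:15] → before → no.
proc61 [12:30, 14:30] → overlaps → yes.
proc62 [13:55, 17:40] → during → yes.
proc63 [12:35, 12:40] → before → no.
proc64 [19:10, 21:50] → met-by → no.
proc65 [09:35, 11:10] → before → no.
proc66 [20:05, 21:15] → after → no.
Result: proc57, proc61, proc62.

proc57, proc61, proc62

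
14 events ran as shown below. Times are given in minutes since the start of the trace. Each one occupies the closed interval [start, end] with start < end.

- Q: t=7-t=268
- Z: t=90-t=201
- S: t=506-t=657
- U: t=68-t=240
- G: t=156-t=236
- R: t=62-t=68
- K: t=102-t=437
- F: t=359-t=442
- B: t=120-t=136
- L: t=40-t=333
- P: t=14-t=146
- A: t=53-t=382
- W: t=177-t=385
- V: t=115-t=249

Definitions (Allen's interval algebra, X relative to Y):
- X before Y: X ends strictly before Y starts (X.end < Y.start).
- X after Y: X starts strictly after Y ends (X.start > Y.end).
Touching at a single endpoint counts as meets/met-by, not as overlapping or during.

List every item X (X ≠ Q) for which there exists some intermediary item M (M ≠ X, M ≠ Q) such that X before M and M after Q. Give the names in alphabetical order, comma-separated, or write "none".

Target Q = [t=7, t=268].
Intermediaries M with M after Q: F, S.
Via F — items with X before F: B, G, L, P, R, U, V, Z.
Via S — items with X before S: A, B, F, G, K, L, P, R, U, V, W, Z.
Union: A, B, F, G, K, L, P, R, U, V, W, Z.

A, B, F, G, K, L, P, R, U, V, W, Z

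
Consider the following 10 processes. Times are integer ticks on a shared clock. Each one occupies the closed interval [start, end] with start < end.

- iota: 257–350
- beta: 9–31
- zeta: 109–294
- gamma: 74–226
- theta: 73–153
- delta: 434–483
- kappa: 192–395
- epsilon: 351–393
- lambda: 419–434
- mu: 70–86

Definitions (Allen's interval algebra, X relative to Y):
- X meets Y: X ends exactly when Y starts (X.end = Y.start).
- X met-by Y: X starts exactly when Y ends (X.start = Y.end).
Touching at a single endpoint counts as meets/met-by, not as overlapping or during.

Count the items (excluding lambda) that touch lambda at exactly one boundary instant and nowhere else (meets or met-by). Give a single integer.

Target lambda = [419, 434].
beta [9, 31] → before → no.
delta [434, 483] → met-by → counts.
epsilon [351, 393] → before → no.
gamma [74, 226] → before → no.
iota [257, 350] → before → no.
kappa [192, 395] → before → no.
mu [70, 86] → before → no.
theta [73, 153] → before → no.
zeta [109, 294] → before → no.
Total: 1.

1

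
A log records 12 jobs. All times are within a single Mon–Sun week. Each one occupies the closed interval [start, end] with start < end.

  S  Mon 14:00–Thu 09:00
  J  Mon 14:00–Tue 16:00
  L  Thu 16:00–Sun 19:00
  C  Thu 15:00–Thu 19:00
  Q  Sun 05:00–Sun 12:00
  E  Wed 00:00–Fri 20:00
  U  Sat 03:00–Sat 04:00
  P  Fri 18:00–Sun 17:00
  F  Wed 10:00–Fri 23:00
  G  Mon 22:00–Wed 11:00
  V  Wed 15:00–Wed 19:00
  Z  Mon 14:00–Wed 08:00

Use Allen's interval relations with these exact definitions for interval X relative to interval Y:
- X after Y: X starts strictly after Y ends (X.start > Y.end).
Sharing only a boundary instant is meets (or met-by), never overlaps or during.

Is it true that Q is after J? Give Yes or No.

Q = [Sun 05:00, Sun 12:00], J = [Mon 14:00, Tue 16:00].
Actual relation of Q to J: after.
Asked whether 'after' holds → Yes.

Yes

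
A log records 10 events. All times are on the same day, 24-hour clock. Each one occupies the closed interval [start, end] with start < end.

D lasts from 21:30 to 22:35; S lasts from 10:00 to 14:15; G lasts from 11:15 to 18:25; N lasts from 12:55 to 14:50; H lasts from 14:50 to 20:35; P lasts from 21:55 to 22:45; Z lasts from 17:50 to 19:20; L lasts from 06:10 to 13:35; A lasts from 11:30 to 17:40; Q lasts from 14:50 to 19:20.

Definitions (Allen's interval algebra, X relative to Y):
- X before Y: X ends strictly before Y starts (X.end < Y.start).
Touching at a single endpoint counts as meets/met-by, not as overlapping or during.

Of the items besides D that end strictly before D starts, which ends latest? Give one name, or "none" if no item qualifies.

H

Target D = [21:30, 22:35].
A [11:30, 17:40] → before → candidate.
G [11:15, 18:25] → before → candidate.
H [14:50, 20:35] → before → candidate.
L [06:10, 13:35] → before → candidate.
N [12:55, 14:50] → before → candidate.
P [21:55, 22:45] → overlapped-by → excluded.
Q [14:50, 19:20] → before → candidate.
S [10:00, 14:15] → before → candidate.
Z [17:50, 19:20] → before → candidate.
Among candidates, latest end is 20:35 → H.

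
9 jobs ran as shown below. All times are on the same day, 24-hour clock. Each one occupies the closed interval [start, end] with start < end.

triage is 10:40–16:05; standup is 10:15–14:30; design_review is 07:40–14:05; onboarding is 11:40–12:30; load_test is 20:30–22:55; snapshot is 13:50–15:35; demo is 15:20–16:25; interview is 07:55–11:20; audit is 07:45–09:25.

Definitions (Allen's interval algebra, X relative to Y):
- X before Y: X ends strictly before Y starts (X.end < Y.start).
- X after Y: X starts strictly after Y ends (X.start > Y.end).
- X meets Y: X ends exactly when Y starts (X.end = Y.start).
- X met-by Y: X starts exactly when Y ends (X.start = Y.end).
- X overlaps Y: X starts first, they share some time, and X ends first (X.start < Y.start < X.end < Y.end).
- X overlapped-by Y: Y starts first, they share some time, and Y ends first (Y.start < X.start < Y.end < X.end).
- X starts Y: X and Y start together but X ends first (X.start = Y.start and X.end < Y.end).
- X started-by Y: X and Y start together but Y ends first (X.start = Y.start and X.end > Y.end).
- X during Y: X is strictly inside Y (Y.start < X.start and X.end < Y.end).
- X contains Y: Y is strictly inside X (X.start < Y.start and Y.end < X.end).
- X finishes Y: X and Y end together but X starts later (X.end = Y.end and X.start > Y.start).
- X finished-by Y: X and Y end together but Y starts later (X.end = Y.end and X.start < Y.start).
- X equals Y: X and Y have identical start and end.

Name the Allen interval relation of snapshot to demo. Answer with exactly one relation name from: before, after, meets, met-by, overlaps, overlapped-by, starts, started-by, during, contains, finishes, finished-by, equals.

snapshot = [13:50, 15:35]; demo = [15:20, 16:25].
Compare endpoints: snapshot.start < demo.start, snapshot.start < demo.end, snapshot.end > demo.start, snapshot.end < demo.end.
That pattern is 'overlaps'.

overlaps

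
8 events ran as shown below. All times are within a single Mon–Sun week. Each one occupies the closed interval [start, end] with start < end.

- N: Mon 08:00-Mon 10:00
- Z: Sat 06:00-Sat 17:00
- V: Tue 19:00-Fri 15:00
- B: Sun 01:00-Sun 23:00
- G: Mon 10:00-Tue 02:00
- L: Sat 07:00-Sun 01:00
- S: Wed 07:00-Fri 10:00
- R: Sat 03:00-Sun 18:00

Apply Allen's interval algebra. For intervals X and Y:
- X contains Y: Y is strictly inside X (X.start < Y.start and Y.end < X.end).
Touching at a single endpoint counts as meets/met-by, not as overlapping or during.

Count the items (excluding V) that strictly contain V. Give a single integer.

Target V = [Tue 19:00, Fri 15:00].
B [Sun 01:00, Sun 23:00] → after → no.
G [Mon 10:00, Tue 02:00] → before → no.
L [Sat 07:00, Sun 01:00] → after → no.
N [Mon 08:00, Mon 10:00] → before → no.
R [Sat 03:00, Sun 18:00] → after → no.
S [Wed 07:00, Fri 10:00] → during → no.
Z [Sat 06:00, Sat 17:00] → after → no.
Total: 0.

0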